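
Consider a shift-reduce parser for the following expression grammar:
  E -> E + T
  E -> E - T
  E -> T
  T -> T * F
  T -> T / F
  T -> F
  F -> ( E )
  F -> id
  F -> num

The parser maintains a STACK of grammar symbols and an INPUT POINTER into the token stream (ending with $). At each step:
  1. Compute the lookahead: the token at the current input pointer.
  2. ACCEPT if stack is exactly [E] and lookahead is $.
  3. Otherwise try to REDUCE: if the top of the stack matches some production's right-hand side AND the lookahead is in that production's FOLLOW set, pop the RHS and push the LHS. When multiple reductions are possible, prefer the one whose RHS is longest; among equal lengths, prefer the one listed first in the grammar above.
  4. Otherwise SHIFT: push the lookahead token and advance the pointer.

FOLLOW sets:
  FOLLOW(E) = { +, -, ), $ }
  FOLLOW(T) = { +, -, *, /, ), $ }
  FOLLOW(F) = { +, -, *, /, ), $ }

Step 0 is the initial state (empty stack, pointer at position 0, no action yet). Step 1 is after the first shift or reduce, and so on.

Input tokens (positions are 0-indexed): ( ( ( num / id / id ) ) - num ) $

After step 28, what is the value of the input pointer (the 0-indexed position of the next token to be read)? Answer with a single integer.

Step 1: shift (. Stack=[(] ptr=1 lookahead=( remaining=[( ( num / id / id ) ) - num ) $]
Step 2: shift (. Stack=[( (] ptr=2 lookahead=( remaining=[( num / id / id ) ) - num ) $]
Step 3: shift (. Stack=[( ( (] ptr=3 lookahead=num remaining=[num / id / id ) ) - num ) $]
Step 4: shift num. Stack=[( ( ( num] ptr=4 lookahead=/ remaining=[/ id / id ) ) - num ) $]
Step 5: reduce F->num. Stack=[( ( ( F] ptr=4 lookahead=/ remaining=[/ id / id ) ) - num ) $]
Step 6: reduce T->F. Stack=[( ( ( T] ptr=4 lookahead=/ remaining=[/ id / id ) ) - num ) $]
Step 7: shift /. Stack=[( ( ( T /] ptr=5 lookahead=id remaining=[id / id ) ) - num ) $]
Step 8: shift id. Stack=[( ( ( T / id] ptr=6 lookahead=/ remaining=[/ id ) ) - num ) $]
Step 9: reduce F->id. Stack=[( ( ( T / F] ptr=6 lookahead=/ remaining=[/ id ) ) - num ) $]
Step 10: reduce T->T / F. Stack=[( ( ( T] ptr=6 lookahead=/ remaining=[/ id ) ) - num ) $]
Step 11: shift /. Stack=[( ( ( T /] ptr=7 lookahead=id remaining=[id ) ) - num ) $]
Step 12: shift id. Stack=[( ( ( T / id] ptr=8 lookahead=) remaining=[) ) - num ) $]
Step 13: reduce F->id. Stack=[( ( ( T / F] ptr=8 lookahead=) remaining=[) ) - num ) $]
Step 14: reduce T->T / F. Stack=[( ( ( T] ptr=8 lookahead=) remaining=[) ) - num ) $]
Step 15: reduce E->T. Stack=[( ( ( E] ptr=8 lookahead=) remaining=[) ) - num ) $]
Step 16: shift ). Stack=[( ( ( E )] ptr=9 lookahead=) remaining=[) - num ) $]
Step 17: reduce F->( E ). Stack=[( ( F] ptr=9 lookahead=) remaining=[) - num ) $]
Step 18: reduce T->F. Stack=[( ( T] ptr=9 lookahead=) remaining=[) - num ) $]
Step 19: reduce E->T. Stack=[( ( E] ptr=9 lookahead=) remaining=[) - num ) $]
Step 20: shift ). Stack=[( ( E )] ptr=10 lookahead=- remaining=[- num ) $]
Step 21: reduce F->( E ). Stack=[( F] ptr=10 lookahead=- remaining=[- num ) $]
Step 22: reduce T->F. Stack=[( T] ptr=10 lookahead=- remaining=[- num ) $]
Step 23: reduce E->T. Stack=[( E] ptr=10 lookahead=- remaining=[- num ) $]
Step 24: shift -. Stack=[( E -] ptr=11 lookahead=num remaining=[num ) $]
Step 25: shift num. Stack=[( E - num] ptr=12 lookahead=) remaining=[) $]
Step 26: reduce F->num. Stack=[( E - F] ptr=12 lookahead=) remaining=[) $]
Step 27: reduce T->F. Stack=[( E - T] ptr=12 lookahead=) remaining=[) $]
Step 28: reduce E->E - T. Stack=[( E] ptr=12 lookahead=) remaining=[) $]

Answer: 12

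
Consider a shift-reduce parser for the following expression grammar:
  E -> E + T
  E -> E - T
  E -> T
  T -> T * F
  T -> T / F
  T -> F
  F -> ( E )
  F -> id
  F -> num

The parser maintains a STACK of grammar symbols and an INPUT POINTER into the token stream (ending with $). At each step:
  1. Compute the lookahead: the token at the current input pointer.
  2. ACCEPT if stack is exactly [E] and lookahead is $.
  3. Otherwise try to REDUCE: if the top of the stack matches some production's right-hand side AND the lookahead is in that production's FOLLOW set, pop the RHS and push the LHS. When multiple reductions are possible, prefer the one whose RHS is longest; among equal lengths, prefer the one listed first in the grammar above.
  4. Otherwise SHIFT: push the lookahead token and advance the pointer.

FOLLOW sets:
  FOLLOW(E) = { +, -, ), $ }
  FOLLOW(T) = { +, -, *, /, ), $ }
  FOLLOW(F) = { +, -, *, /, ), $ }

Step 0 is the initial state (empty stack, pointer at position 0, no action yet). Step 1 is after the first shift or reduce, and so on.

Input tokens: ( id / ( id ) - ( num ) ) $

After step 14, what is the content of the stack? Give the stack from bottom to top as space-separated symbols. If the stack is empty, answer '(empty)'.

Step 1: shift (. Stack=[(] ptr=1 lookahead=id remaining=[id / ( id ) - ( num ) ) $]
Step 2: shift id. Stack=[( id] ptr=2 lookahead=/ remaining=[/ ( id ) - ( num ) ) $]
Step 3: reduce F->id. Stack=[( F] ptr=2 lookahead=/ remaining=[/ ( id ) - ( num ) ) $]
Step 4: reduce T->F. Stack=[( T] ptr=2 lookahead=/ remaining=[/ ( id ) - ( num ) ) $]
Step 5: shift /. Stack=[( T /] ptr=3 lookahead=( remaining=[( id ) - ( num ) ) $]
Step 6: shift (. Stack=[( T / (] ptr=4 lookahead=id remaining=[id ) - ( num ) ) $]
Step 7: shift id. Stack=[( T / ( id] ptr=5 lookahead=) remaining=[) - ( num ) ) $]
Step 8: reduce F->id. Stack=[( T / ( F] ptr=5 lookahead=) remaining=[) - ( num ) ) $]
Step 9: reduce T->F. Stack=[( T / ( T] ptr=5 lookahead=) remaining=[) - ( num ) ) $]
Step 10: reduce E->T. Stack=[( T / ( E] ptr=5 lookahead=) remaining=[) - ( num ) ) $]
Step 11: shift ). Stack=[( T / ( E )] ptr=6 lookahead=- remaining=[- ( num ) ) $]
Step 12: reduce F->( E ). Stack=[( T / F] ptr=6 lookahead=- remaining=[- ( num ) ) $]
Step 13: reduce T->T / F. Stack=[( T] ptr=6 lookahead=- remaining=[- ( num ) ) $]
Step 14: reduce E->T. Stack=[( E] ptr=6 lookahead=- remaining=[- ( num ) ) $]

Answer: ( E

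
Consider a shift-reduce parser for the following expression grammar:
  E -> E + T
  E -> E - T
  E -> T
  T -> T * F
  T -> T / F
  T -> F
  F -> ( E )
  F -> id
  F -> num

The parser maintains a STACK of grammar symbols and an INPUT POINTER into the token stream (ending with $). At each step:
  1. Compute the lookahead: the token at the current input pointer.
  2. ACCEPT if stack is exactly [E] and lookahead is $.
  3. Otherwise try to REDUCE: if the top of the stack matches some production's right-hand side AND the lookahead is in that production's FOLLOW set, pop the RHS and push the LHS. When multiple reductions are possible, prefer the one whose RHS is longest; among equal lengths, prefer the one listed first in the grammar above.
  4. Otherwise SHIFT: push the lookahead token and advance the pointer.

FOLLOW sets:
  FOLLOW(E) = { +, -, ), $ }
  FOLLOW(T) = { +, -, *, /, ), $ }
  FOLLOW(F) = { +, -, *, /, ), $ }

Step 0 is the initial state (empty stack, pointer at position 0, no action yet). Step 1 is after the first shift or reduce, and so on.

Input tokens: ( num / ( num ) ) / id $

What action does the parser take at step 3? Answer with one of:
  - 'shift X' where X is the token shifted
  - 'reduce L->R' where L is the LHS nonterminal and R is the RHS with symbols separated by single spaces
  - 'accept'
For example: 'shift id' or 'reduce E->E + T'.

Step 1: shift (. Stack=[(] ptr=1 lookahead=num remaining=[num / ( num ) ) / id $]
Step 2: shift num. Stack=[( num] ptr=2 lookahead=/ remaining=[/ ( num ) ) / id $]
Step 3: reduce F->num. Stack=[( F] ptr=2 lookahead=/ remaining=[/ ( num ) ) / id $]

Answer: reduce F->num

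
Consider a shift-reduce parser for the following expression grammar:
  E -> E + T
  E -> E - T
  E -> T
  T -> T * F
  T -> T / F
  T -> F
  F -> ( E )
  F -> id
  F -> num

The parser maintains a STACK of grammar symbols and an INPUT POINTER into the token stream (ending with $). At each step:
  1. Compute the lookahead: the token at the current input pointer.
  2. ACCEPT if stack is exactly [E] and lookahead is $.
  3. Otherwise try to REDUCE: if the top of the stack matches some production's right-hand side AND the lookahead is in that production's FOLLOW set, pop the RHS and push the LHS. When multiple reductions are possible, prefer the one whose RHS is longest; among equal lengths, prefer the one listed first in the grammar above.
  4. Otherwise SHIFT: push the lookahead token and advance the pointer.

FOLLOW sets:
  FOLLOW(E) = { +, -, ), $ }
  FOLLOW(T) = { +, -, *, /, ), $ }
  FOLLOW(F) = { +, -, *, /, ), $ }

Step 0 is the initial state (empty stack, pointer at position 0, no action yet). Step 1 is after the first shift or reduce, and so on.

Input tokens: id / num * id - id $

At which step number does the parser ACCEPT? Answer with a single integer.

Answer: 18

Derivation:
Step 1: shift id. Stack=[id] ptr=1 lookahead=/ remaining=[/ num * id - id $]
Step 2: reduce F->id. Stack=[F] ptr=1 lookahead=/ remaining=[/ num * id - id $]
Step 3: reduce T->F. Stack=[T] ptr=1 lookahead=/ remaining=[/ num * id - id $]
Step 4: shift /. Stack=[T /] ptr=2 lookahead=num remaining=[num * id - id $]
Step 5: shift num. Stack=[T / num] ptr=3 lookahead=* remaining=[* id - id $]
Step 6: reduce F->num. Stack=[T / F] ptr=3 lookahead=* remaining=[* id - id $]
Step 7: reduce T->T / F. Stack=[T] ptr=3 lookahead=* remaining=[* id - id $]
Step 8: shift *. Stack=[T *] ptr=4 lookahead=id remaining=[id - id $]
Step 9: shift id. Stack=[T * id] ptr=5 lookahead=- remaining=[- id $]
Step 10: reduce F->id. Stack=[T * F] ptr=5 lookahead=- remaining=[- id $]
Step 11: reduce T->T * F. Stack=[T] ptr=5 lookahead=- remaining=[- id $]
Step 12: reduce E->T. Stack=[E] ptr=5 lookahead=- remaining=[- id $]
Step 13: shift -. Stack=[E -] ptr=6 lookahead=id remaining=[id $]
Step 14: shift id. Stack=[E - id] ptr=7 lookahead=$ remaining=[$]
Step 15: reduce F->id. Stack=[E - F] ptr=7 lookahead=$ remaining=[$]
Step 16: reduce T->F. Stack=[E - T] ptr=7 lookahead=$ remaining=[$]
Step 17: reduce E->E - T. Stack=[E] ptr=7 lookahead=$ remaining=[$]
Step 18: accept. Stack=[E] ptr=7 lookahead=$ remaining=[$]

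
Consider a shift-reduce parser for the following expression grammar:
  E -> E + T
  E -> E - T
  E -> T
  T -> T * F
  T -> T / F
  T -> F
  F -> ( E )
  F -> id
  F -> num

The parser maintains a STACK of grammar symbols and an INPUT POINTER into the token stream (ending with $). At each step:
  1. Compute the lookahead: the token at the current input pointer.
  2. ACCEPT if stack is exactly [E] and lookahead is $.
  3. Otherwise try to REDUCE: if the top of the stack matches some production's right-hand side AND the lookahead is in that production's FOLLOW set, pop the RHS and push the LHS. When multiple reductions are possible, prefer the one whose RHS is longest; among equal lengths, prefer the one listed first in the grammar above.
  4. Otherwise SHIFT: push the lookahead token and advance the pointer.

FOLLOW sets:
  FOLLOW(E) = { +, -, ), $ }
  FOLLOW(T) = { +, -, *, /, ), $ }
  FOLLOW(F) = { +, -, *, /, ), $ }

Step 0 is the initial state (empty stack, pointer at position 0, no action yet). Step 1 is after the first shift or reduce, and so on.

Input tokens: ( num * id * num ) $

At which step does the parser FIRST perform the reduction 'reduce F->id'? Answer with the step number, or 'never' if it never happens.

Step 1: shift (. Stack=[(] ptr=1 lookahead=num remaining=[num * id * num ) $]
Step 2: shift num. Stack=[( num] ptr=2 lookahead=* remaining=[* id * num ) $]
Step 3: reduce F->num. Stack=[( F] ptr=2 lookahead=* remaining=[* id * num ) $]
Step 4: reduce T->F. Stack=[( T] ptr=2 lookahead=* remaining=[* id * num ) $]
Step 5: shift *. Stack=[( T *] ptr=3 lookahead=id remaining=[id * num ) $]
Step 6: shift id. Stack=[( T * id] ptr=4 lookahead=* remaining=[* num ) $]
Step 7: reduce F->id. Stack=[( T * F] ptr=4 lookahead=* remaining=[* num ) $]

Answer: 7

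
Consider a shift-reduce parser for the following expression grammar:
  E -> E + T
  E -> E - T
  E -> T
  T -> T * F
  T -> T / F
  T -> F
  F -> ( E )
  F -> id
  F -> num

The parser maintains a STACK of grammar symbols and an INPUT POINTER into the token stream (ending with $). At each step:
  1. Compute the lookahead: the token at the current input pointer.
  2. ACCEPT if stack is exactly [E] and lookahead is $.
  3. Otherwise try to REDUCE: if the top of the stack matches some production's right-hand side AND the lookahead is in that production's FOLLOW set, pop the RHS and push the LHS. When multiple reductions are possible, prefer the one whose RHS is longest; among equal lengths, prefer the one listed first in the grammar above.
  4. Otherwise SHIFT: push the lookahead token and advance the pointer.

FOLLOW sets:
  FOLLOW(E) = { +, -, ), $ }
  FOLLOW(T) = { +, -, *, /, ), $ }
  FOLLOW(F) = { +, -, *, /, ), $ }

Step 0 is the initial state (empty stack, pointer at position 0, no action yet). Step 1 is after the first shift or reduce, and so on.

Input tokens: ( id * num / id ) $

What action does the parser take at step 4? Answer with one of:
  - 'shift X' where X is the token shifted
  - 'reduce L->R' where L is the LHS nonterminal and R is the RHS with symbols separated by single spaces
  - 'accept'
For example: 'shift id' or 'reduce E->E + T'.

Step 1: shift (. Stack=[(] ptr=1 lookahead=id remaining=[id * num / id ) $]
Step 2: shift id. Stack=[( id] ptr=2 lookahead=* remaining=[* num / id ) $]
Step 3: reduce F->id. Stack=[( F] ptr=2 lookahead=* remaining=[* num / id ) $]
Step 4: reduce T->F. Stack=[( T] ptr=2 lookahead=* remaining=[* num / id ) $]

Answer: reduce T->F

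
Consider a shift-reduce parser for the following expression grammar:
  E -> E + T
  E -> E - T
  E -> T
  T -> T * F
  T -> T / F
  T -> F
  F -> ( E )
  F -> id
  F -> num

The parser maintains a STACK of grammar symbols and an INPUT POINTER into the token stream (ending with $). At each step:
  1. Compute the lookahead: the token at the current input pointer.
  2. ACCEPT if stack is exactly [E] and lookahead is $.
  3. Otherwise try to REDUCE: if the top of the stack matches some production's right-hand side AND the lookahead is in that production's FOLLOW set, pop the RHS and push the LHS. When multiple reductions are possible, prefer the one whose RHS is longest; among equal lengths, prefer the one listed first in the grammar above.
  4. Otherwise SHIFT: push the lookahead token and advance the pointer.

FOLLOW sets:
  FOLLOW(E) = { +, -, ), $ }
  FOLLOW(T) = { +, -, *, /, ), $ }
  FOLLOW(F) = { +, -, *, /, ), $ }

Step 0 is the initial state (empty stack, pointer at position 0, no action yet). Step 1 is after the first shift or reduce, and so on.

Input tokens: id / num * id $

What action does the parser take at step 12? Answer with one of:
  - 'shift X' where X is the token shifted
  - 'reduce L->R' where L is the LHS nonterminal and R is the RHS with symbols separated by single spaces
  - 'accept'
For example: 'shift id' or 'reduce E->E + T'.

Answer: reduce E->T

Derivation:
Step 1: shift id. Stack=[id] ptr=1 lookahead=/ remaining=[/ num * id $]
Step 2: reduce F->id. Stack=[F] ptr=1 lookahead=/ remaining=[/ num * id $]
Step 3: reduce T->F. Stack=[T] ptr=1 lookahead=/ remaining=[/ num * id $]
Step 4: shift /. Stack=[T /] ptr=2 lookahead=num remaining=[num * id $]
Step 5: shift num. Stack=[T / num] ptr=3 lookahead=* remaining=[* id $]
Step 6: reduce F->num. Stack=[T / F] ptr=3 lookahead=* remaining=[* id $]
Step 7: reduce T->T / F. Stack=[T] ptr=3 lookahead=* remaining=[* id $]
Step 8: shift *. Stack=[T *] ptr=4 lookahead=id remaining=[id $]
Step 9: shift id. Stack=[T * id] ptr=5 lookahead=$ remaining=[$]
Step 10: reduce F->id. Stack=[T * F] ptr=5 lookahead=$ remaining=[$]
Step 11: reduce T->T * F. Stack=[T] ptr=5 lookahead=$ remaining=[$]
Step 12: reduce E->T. Stack=[E] ptr=5 lookahead=$ remaining=[$]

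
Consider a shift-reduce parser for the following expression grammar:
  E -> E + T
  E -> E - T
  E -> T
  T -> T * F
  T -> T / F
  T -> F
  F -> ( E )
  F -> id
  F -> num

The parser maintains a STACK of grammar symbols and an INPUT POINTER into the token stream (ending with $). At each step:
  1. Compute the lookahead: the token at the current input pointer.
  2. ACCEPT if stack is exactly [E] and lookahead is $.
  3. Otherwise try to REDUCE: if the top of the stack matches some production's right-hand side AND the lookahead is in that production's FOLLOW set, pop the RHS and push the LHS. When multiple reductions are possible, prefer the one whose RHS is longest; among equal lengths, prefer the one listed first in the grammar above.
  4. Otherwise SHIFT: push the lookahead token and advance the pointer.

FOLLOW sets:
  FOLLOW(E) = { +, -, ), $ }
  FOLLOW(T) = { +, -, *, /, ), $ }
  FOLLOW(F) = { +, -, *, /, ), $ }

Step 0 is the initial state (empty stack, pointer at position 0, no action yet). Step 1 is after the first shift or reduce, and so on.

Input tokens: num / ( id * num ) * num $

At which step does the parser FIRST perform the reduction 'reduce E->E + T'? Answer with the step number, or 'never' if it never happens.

Answer: never

Derivation:
Step 1: shift num. Stack=[num] ptr=1 lookahead=/ remaining=[/ ( id * num ) * num $]
Step 2: reduce F->num. Stack=[F] ptr=1 lookahead=/ remaining=[/ ( id * num ) * num $]
Step 3: reduce T->F. Stack=[T] ptr=1 lookahead=/ remaining=[/ ( id * num ) * num $]
Step 4: shift /. Stack=[T /] ptr=2 lookahead=( remaining=[( id * num ) * num $]
Step 5: shift (. Stack=[T / (] ptr=3 lookahead=id remaining=[id * num ) * num $]
Step 6: shift id. Stack=[T / ( id] ptr=4 lookahead=* remaining=[* num ) * num $]
Step 7: reduce F->id. Stack=[T / ( F] ptr=4 lookahead=* remaining=[* num ) * num $]
Step 8: reduce T->F. Stack=[T / ( T] ptr=4 lookahead=* remaining=[* num ) * num $]
Step 9: shift *. Stack=[T / ( T *] ptr=5 lookahead=num remaining=[num ) * num $]
Step 10: shift num. Stack=[T / ( T * num] ptr=6 lookahead=) remaining=[) * num $]
Step 11: reduce F->num. Stack=[T / ( T * F] ptr=6 lookahead=) remaining=[) * num $]
Step 12: reduce T->T * F. Stack=[T / ( T] ptr=6 lookahead=) remaining=[) * num $]
Step 13: reduce E->T. Stack=[T / ( E] ptr=6 lookahead=) remaining=[) * num $]
Step 14: shift ). Stack=[T / ( E )] ptr=7 lookahead=* remaining=[* num $]
Step 15: reduce F->( E ). Stack=[T / F] ptr=7 lookahead=* remaining=[* num $]
Step 16: reduce T->T / F. Stack=[T] ptr=7 lookahead=* remaining=[* num $]
Step 17: shift *. Stack=[T *] ptr=8 lookahead=num remaining=[num $]
Step 18: shift num. Stack=[T * num] ptr=9 lookahead=$ remaining=[$]
Step 19: reduce F->num. Stack=[T * F] ptr=9 lookahead=$ remaining=[$]
Step 20: reduce T->T * F. Stack=[T] ptr=9 lookahead=$ remaining=[$]
Step 21: reduce E->T. Stack=[E] ptr=9 lookahead=$ remaining=[$]
Step 22: accept. Stack=[E] ptr=9 lookahead=$ remaining=[$]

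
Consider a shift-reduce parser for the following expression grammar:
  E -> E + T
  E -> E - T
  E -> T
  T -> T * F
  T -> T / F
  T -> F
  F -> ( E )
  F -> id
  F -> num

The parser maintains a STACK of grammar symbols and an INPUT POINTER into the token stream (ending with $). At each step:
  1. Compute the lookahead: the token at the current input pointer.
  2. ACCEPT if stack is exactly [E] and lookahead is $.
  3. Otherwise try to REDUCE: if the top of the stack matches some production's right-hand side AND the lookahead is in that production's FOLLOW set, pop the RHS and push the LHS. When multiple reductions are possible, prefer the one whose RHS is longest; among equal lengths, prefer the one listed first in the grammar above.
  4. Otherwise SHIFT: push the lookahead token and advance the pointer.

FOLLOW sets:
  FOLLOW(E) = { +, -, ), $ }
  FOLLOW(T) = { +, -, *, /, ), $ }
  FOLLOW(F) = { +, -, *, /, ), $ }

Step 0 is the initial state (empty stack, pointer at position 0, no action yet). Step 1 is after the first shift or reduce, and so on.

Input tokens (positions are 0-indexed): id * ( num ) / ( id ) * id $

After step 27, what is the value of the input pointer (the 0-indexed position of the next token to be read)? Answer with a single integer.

Step 1: shift id. Stack=[id] ptr=1 lookahead=* remaining=[* ( num ) / ( id ) * id $]
Step 2: reduce F->id. Stack=[F] ptr=1 lookahead=* remaining=[* ( num ) / ( id ) * id $]
Step 3: reduce T->F. Stack=[T] ptr=1 lookahead=* remaining=[* ( num ) / ( id ) * id $]
Step 4: shift *. Stack=[T *] ptr=2 lookahead=( remaining=[( num ) / ( id ) * id $]
Step 5: shift (. Stack=[T * (] ptr=3 lookahead=num remaining=[num ) / ( id ) * id $]
Step 6: shift num. Stack=[T * ( num] ptr=4 lookahead=) remaining=[) / ( id ) * id $]
Step 7: reduce F->num. Stack=[T * ( F] ptr=4 lookahead=) remaining=[) / ( id ) * id $]
Step 8: reduce T->F. Stack=[T * ( T] ptr=4 lookahead=) remaining=[) / ( id ) * id $]
Step 9: reduce E->T. Stack=[T * ( E] ptr=4 lookahead=) remaining=[) / ( id ) * id $]
Step 10: shift ). Stack=[T * ( E )] ptr=5 lookahead=/ remaining=[/ ( id ) * id $]
Step 11: reduce F->( E ). Stack=[T * F] ptr=5 lookahead=/ remaining=[/ ( id ) * id $]
Step 12: reduce T->T * F. Stack=[T] ptr=5 lookahead=/ remaining=[/ ( id ) * id $]
Step 13: shift /. Stack=[T /] ptr=6 lookahead=( remaining=[( id ) * id $]
Step 14: shift (. Stack=[T / (] ptr=7 lookahead=id remaining=[id ) * id $]
Step 15: shift id. Stack=[T / ( id] ptr=8 lookahead=) remaining=[) * id $]
Step 16: reduce F->id. Stack=[T / ( F] ptr=8 lookahead=) remaining=[) * id $]
Step 17: reduce T->F. Stack=[T / ( T] ptr=8 lookahead=) remaining=[) * id $]
Step 18: reduce E->T. Stack=[T / ( E] ptr=8 lookahead=) remaining=[) * id $]
Step 19: shift ). Stack=[T / ( E )] ptr=9 lookahead=* remaining=[* id $]
Step 20: reduce F->( E ). Stack=[T / F] ptr=9 lookahead=* remaining=[* id $]
Step 21: reduce T->T / F. Stack=[T] ptr=9 lookahead=* remaining=[* id $]
Step 22: shift *. Stack=[T *] ptr=10 lookahead=id remaining=[id $]
Step 23: shift id. Stack=[T * id] ptr=11 lookahead=$ remaining=[$]
Step 24: reduce F->id. Stack=[T * F] ptr=11 lookahead=$ remaining=[$]
Step 25: reduce T->T * F. Stack=[T] ptr=11 lookahead=$ remaining=[$]
Step 26: reduce E->T. Stack=[E] ptr=11 lookahead=$ remaining=[$]
Step 27: accept. Stack=[E] ptr=11 lookahead=$ remaining=[$]

Answer: 11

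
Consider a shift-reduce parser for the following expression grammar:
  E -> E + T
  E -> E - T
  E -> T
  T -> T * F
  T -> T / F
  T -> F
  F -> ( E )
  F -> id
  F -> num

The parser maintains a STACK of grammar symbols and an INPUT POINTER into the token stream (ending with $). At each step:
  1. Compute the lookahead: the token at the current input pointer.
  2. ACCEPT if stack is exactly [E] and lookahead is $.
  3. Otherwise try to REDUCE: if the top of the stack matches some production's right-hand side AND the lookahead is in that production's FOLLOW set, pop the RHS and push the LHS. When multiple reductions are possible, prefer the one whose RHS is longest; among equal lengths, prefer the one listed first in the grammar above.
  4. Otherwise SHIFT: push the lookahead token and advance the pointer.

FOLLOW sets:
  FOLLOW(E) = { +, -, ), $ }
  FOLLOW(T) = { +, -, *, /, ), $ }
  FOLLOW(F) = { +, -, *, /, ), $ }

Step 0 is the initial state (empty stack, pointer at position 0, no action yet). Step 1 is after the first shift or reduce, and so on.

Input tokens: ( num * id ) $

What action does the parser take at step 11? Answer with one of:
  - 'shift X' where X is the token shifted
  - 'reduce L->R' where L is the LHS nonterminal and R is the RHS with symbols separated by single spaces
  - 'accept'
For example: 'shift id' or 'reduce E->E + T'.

Answer: reduce F->( E )

Derivation:
Step 1: shift (. Stack=[(] ptr=1 lookahead=num remaining=[num * id ) $]
Step 2: shift num. Stack=[( num] ptr=2 lookahead=* remaining=[* id ) $]
Step 3: reduce F->num. Stack=[( F] ptr=2 lookahead=* remaining=[* id ) $]
Step 4: reduce T->F. Stack=[( T] ptr=2 lookahead=* remaining=[* id ) $]
Step 5: shift *. Stack=[( T *] ptr=3 lookahead=id remaining=[id ) $]
Step 6: shift id. Stack=[( T * id] ptr=4 lookahead=) remaining=[) $]
Step 7: reduce F->id. Stack=[( T * F] ptr=4 lookahead=) remaining=[) $]
Step 8: reduce T->T * F. Stack=[( T] ptr=4 lookahead=) remaining=[) $]
Step 9: reduce E->T. Stack=[( E] ptr=4 lookahead=) remaining=[) $]
Step 10: shift ). Stack=[( E )] ptr=5 lookahead=$ remaining=[$]
Step 11: reduce F->( E ). Stack=[F] ptr=5 lookahead=$ remaining=[$]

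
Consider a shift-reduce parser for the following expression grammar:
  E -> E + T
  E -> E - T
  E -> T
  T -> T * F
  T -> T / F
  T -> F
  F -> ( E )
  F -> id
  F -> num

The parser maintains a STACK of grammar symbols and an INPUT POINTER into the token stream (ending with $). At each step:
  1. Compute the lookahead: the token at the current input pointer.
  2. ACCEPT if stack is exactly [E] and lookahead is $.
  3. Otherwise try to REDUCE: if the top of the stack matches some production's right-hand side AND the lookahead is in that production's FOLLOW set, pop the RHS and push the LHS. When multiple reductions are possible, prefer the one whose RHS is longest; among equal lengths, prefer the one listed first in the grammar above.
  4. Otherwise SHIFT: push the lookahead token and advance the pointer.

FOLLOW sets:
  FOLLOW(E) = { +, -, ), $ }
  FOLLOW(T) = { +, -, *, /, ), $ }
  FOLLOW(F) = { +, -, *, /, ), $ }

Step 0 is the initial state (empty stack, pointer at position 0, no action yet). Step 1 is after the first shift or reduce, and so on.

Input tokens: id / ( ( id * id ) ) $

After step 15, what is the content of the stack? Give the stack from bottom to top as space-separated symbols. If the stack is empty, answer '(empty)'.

Answer: T / ( ( E )

Derivation:
Step 1: shift id. Stack=[id] ptr=1 lookahead=/ remaining=[/ ( ( id * id ) ) $]
Step 2: reduce F->id. Stack=[F] ptr=1 lookahead=/ remaining=[/ ( ( id * id ) ) $]
Step 3: reduce T->F. Stack=[T] ptr=1 lookahead=/ remaining=[/ ( ( id * id ) ) $]
Step 4: shift /. Stack=[T /] ptr=2 lookahead=( remaining=[( ( id * id ) ) $]
Step 5: shift (. Stack=[T / (] ptr=3 lookahead=( remaining=[( id * id ) ) $]
Step 6: shift (. Stack=[T / ( (] ptr=4 lookahead=id remaining=[id * id ) ) $]
Step 7: shift id. Stack=[T / ( ( id] ptr=5 lookahead=* remaining=[* id ) ) $]
Step 8: reduce F->id. Stack=[T / ( ( F] ptr=5 lookahead=* remaining=[* id ) ) $]
Step 9: reduce T->F. Stack=[T / ( ( T] ptr=5 lookahead=* remaining=[* id ) ) $]
Step 10: shift *. Stack=[T / ( ( T *] ptr=6 lookahead=id remaining=[id ) ) $]
Step 11: shift id. Stack=[T / ( ( T * id] ptr=7 lookahead=) remaining=[) ) $]
Step 12: reduce F->id. Stack=[T / ( ( T * F] ptr=7 lookahead=) remaining=[) ) $]
Step 13: reduce T->T * F. Stack=[T / ( ( T] ptr=7 lookahead=) remaining=[) ) $]
Step 14: reduce E->T. Stack=[T / ( ( E] ptr=7 lookahead=) remaining=[) ) $]
Step 15: shift ). Stack=[T / ( ( E )] ptr=8 lookahead=) remaining=[) $]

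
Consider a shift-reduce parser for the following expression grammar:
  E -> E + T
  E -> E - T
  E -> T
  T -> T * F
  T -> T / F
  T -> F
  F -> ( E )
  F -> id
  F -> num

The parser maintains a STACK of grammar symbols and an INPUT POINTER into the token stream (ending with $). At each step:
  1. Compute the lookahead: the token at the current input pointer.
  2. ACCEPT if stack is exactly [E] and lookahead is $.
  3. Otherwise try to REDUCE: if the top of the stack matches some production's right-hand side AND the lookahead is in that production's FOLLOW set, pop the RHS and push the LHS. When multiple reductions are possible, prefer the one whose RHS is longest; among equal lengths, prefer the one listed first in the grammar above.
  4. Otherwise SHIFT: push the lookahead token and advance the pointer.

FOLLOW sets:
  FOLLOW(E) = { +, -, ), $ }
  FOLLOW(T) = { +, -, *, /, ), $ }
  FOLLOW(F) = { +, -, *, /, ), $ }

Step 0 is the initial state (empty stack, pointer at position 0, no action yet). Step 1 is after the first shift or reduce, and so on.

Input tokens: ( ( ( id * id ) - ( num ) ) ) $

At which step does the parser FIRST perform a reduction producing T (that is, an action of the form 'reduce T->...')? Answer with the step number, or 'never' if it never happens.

Answer: 6

Derivation:
Step 1: shift (. Stack=[(] ptr=1 lookahead=( remaining=[( ( id * id ) - ( num ) ) ) $]
Step 2: shift (. Stack=[( (] ptr=2 lookahead=( remaining=[( id * id ) - ( num ) ) ) $]
Step 3: shift (. Stack=[( ( (] ptr=3 lookahead=id remaining=[id * id ) - ( num ) ) ) $]
Step 4: shift id. Stack=[( ( ( id] ptr=4 lookahead=* remaining=[* id ) - ( num ) ) ) $]
Step 5: reduce F->id. Stack=[( ( ( F] ptr=4 lookahead=* remaining=[* id ) - ( num ) ) ) $]
Step 6: reduce T->F. Stack=[( ( ( T] ptr=4 lookahead=* remaining=[* id ) - ( num ) ) ) $]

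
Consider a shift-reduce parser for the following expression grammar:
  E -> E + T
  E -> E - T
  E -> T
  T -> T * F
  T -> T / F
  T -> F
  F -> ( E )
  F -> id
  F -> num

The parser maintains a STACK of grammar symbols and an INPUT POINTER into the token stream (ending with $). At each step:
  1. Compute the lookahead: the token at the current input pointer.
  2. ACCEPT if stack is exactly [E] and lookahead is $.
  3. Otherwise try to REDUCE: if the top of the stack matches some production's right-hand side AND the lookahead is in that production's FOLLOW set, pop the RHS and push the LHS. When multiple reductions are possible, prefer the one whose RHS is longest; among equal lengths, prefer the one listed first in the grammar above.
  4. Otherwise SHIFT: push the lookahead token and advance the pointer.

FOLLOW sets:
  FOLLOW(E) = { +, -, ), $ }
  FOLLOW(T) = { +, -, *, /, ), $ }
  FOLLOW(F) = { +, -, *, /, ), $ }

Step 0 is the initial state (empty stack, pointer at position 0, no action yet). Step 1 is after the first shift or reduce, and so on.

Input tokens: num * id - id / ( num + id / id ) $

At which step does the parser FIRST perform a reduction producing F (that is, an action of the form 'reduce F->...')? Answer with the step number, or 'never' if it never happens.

Step 1: shift num. Stack=[num] ptr=1 lookahead=* remaining=[* id - id / ( num + id / id ) $]
Step 2: reduce F->num. Stack=[F] ptr=1 lookahead=* remaining=[* id - id / ( num + id / id ) $]

Answer: 2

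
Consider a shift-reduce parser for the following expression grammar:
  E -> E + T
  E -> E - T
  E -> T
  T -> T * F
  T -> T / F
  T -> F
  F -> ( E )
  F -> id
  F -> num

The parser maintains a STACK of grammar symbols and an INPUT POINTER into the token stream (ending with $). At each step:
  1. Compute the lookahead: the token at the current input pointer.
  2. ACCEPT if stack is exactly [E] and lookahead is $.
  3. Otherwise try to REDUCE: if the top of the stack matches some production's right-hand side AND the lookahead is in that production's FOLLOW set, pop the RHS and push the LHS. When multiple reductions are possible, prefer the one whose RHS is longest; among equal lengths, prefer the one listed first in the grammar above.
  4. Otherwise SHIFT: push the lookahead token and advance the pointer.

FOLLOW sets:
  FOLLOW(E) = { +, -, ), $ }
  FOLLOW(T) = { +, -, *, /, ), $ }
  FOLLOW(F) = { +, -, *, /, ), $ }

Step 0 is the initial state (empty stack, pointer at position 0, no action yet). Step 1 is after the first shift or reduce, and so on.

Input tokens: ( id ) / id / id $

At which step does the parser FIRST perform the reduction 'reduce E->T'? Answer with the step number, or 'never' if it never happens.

Step 1: shift (. Stack=[(] ptr=1 lookahead=id remaining=[id ) / id / id $]
Step 2: shift id. Stack=[( id] ptr=2 lookahead=) remaining=[) / id / id $]
Step 3: reduce F->id. Stack=[( F] ptr=2 lookahead=) remaining=[) / id / id $]
Step 4: reduce T->F. Stack=[( T] ptr=2 lookahead=) remaining=[) / id / id $]
Step 5: reduce E->T. Stack=[( E] ptr=2 lookahead=) remaining=[) / id / id $]

Answer: 5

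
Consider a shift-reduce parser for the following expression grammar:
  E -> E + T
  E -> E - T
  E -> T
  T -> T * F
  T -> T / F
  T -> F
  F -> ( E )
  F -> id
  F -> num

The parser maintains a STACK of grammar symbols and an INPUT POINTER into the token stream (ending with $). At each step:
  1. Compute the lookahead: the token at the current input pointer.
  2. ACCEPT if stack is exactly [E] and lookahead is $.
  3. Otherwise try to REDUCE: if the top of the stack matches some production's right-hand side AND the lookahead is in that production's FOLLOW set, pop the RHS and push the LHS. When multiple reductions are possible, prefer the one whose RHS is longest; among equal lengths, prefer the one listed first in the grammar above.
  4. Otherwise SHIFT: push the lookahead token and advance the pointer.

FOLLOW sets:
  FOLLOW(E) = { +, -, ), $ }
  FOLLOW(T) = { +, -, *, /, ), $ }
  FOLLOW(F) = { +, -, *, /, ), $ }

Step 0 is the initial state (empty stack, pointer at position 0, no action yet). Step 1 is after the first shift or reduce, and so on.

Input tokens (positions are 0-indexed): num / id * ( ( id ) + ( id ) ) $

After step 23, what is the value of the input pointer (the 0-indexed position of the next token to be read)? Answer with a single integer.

Step 1: shift num. Stack=[num] ptr=1 lookahead=/ remaining=[/ id * ( ( id ) + ( id ) ) $]
Step 2: reduce F->num. Stack=[F] ptr=1 lookahead=/ remaining=[/ id * ( ( id ) + ( id ) ) $]
Step 3: reduce T->F. Stack=[T] ptr=1 lookahead=/ remaining=[/ id * ( ( id ) + ( id ) ) $]
Step 4: shift /. Stack=[T /] ptr=2 lookahead=id remaining=[id * ( ( id ) + ( id ) ) $]
Step 5: shift id. Stack=[T / id] ptr=3 lookahead=* remaining=[* ( ( id ) + ( id ) ) $]
Step 6: reduce F->id. Stack=[T / F] ptr=3 lookahead=* remaining=[* ( ( id ) + ( id ) ) $]
Step 7: reduce T->T / F. Stack=[T] ptr=3 lookahead=* remaining=[* ( ( id ) + ( id ) ) $]
Step 8: shift *. Stack=[T *] ptr=4 lookahead=( remaining=[( ( id ) + ( id ) ) $]
Step 9: shift (. Stack=[T * (] ptr=5 lookahead=( remaining=[( id ) + ( id ) ) $]
Step 10: shift (. Stack=[T * ( (] ptr=6 lookahead=id remaining=[id ) + ( id ) ) $]
Step 11: shift id. Stack=[T * ( ( id] ptr=7 lookahead=) remaining=[) + ( id ) ) $]
Step 12: reduce F->id. Stack=[T * ( ( F] ptr=7 lookahead=) remaining=[) + ( id ) ) $]
Step 13: reduce T->F. Stack=[T * ( ( T] ptr=7 lookahead=) remaining=[) + ( id ) ) $]
Step 14: reduce E->T. Stack=[T * ( ( E] ptr=7 lookahead=) remaining=[) + ( id ) ) $]
Step 15: shift ). Stack=[T * ( ( E )] ptr=8 lookahead=+ remaining=[+ ( id ) ) $]
Step 16: reduce F->( E ). Stack=[T * ( F] ptr=8 lookahead=+ remaining=[+ ( id ) ) $]
Step 17: reduce T->F. Stack=[T * ( T] ptr=8 lookahead=+ remaining=[+ ( id ) ) $]
Step 18: reduce E->T. Stack=[T * ( E] ptr=8 lookahead=+ remaining=[+ ( id ) ) $]
Step 19: shift +. Stack=[T * ( E +] ptr=9 lookahead=( remaining=[( id ) ) $]
Step 20: shift (. Stack=[T * ( E + (] ptr=10 lookahead=id remaining=[id ) ) $]
Step 21: shift id. Stack=[T * ( E + ( id] ptr=11 lookahead=) remaining=[) ) $]
Step 22: reduce F->id. Stack=[T * ( E + ( F] ptr=11 lookahead=) remaining=[) ) $]
Step 23: reduce T->F. Stack=[T * ( E + ( T] ptr=11 lookahead=) remaining=[) ) $]

Answer: 11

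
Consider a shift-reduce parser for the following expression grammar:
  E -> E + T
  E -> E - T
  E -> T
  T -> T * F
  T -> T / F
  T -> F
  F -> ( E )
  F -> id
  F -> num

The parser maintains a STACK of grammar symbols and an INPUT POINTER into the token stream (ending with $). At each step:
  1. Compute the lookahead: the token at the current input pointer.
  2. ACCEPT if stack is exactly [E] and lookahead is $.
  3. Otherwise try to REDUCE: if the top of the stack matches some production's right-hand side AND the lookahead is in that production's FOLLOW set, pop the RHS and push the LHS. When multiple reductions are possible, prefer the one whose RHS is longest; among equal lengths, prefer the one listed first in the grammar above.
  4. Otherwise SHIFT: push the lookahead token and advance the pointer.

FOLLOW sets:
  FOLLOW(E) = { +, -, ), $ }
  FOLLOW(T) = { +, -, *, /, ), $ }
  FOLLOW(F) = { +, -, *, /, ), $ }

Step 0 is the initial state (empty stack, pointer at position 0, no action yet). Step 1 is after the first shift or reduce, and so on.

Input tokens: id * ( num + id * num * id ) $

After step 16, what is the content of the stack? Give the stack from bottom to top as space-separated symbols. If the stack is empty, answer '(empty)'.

Answer: T * ( E + T * F

Derivation:
Step 1: shift id. Stack=[id] ptr=1 lookahead=* remaining=[* ( num + id * num * id ) $]
Step 2: reduce F->id. Stack=[F] ptr=1 lookahead=* remaining=[* ( num + id * num * id ) $]
Step 3: reduce T->F. Stack=[T] ptr=1 lookahead=* remaining=[* ( num + id * num * id ) $]
Step 4: shift *. Stack=[T *] ptr=2 lookahead=( remaining=[( num + id * num * id ) $]
Step 5: shift (. Stack=[T * (] ptr=3 lookahead=num remaining=[num + id * num * id ) $]
Step 6: shift num. Stack=[T * ( num] ptr=4 lookahead=+ remaining=[+ id * num * id ) $]
Step 7: reduce F->num. Stack=[T * ( F] ptr=4 lookahead=+ remaining=[+ id * num * id ) $]
Step 8: reduce T->F. Stack=[T * ( T] ptr=4 lookahead=+ remaining=[+ id * num * id ) $]
Step 9: reduce E->T. Stack=[T * ( E] ptr=4 lookahead=+ remaining=[+ id * num * id ) $]
Step 10: shift +. Stack=[T * ( E +] ptr=5 lookahead=id remaining=[id * num * id ) $]
Step 11: shift id. Stack=[T * ( E + id] ptr=6 lookahead=* remaining=[* num * id ) $]
Step 12: reduce F->id. Stack=[T * ( E + F] ptr=6 lookahead=* remaining=[* num * id ) $]
Step 13: reduce T->F. Stack=[T * ( E + T] ptr=6 lookahead=* remaining=[* num * id ) $]
Step 14: shift *. Stack=[T * ( E + T *] ptr=7 lookahead=num remaining=[num * id ) $]
Step 15: shift num. Stack=[T * ( E + T * num] ptr=8 lookahead=* remaining=[* id ) $]
Step 16: reduce F->num. Stack=[T * ( E + T * F] ptr=8 lookahead=* remaining=[* id ) $]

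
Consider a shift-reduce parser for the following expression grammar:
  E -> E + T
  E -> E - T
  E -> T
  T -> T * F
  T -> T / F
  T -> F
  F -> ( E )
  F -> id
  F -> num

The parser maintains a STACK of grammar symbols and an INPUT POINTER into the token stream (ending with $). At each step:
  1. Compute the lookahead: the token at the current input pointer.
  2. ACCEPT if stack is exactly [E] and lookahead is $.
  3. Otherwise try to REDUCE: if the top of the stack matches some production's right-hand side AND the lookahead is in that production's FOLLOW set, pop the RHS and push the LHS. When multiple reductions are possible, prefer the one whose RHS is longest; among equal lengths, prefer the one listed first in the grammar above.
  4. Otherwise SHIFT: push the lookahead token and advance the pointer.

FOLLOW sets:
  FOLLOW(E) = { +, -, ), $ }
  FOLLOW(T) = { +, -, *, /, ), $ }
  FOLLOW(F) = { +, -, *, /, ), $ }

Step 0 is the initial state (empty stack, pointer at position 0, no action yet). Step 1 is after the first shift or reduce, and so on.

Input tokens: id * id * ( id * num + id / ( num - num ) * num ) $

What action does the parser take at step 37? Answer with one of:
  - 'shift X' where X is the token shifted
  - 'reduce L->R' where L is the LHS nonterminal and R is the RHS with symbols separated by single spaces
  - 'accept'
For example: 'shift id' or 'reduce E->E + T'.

Step 1: shift id. Stack=[id] ptr=1 lookahead=* remaining=[* id * ( id * num + id / ( num - num ) * num ) $]
Step 2: reduce F->id. Stack=[F] ptr=1 lookahead=* remaining=[* id * ( id * num + id / ( num - num ) * num ) $]
Step 3: reduce T->F. Stack=[T] ptr=1 lookahead=* remaining=[* id * ( id * num + id / ( num - num ) * num ) $]
Step 4: shift *. Stack=[T *] ptr=2 lookahead=id remaining=[id * ( id * num + id / ( num - num ) * num ) $]
Step 5: shift id. Stack=[T * id] ptr=3 lookahead=* remaining=[* ( id * num + id / ( num - num ) * num ) $]
Step 6: reduce F->id. Stack=[T * F] ptr=3 lookahead=* remaining=[* ( id * num + id / ( num - num ) * num ) $]
Step 7: reduce T->T * F. Stack=[T] ptr=3 lookahead=* remaining=[* ( id * num + id / ( num - num ) * num ) $]
Step 8: shift *. Stack=[T *] ptr=4 lookahead=( remaining=[( id * num + id / ( num - num ) * num ) $]
Step 9: shift (. Stack=[T * (] ptr=5 lookahead=id remaining=[id * num + id / ( num - num ) * num ) $]
Step 10: shift id. Stack=[T * ( id] ptr=6 lookahead=* remaining=[* num + id / ( num - num ) * num ) $]
Step 11: reduce F->id. Stack=[T * ( F] ptr=6 lookahead=* remaining=[* num + id / ( num - num ) * num ) $]
Step 12: reduce T->F. Stack=[T * ( T] ptr=6 lookahead=* remaining=[* num + id / ( num - num ) * num ) $]
Step 13: shift *. Stack=[T * ( T *] ptr=7 lookahead=num remaining=[num + id / ( num - num ) * num ) $]
Step 14: shift num. Stack=[T * ( T * num] ptr=8 lookahead=+ remaining=[+ id / ( num - num ) * num ) $]
Step 15: reduce F->num. Stack=[T * ( T * F] ptr=8 lookahead=+ remaining=[+ id / ( num - num ) * num ) $]
Step 16: reduce T->T * F. Stack=[T * ( T] ptr=8 lookahead=+ remaining=[+ id / ( num - num ) * num ) $]
Step 17: reduce E->T. Stack=[T * ( E] ptr=8 lookahead=+ remaining=[+ id / ( num - num ) * num ) $]
Step 18: shift +. Stack=[T * ( E +] ptr=9 lookahead=id remaining=[id / ( num - num ) * num ) $]
Step 19: shift id. Stack=[T * ( E + id] ptr=10 lookahead=/ remaining=[/ ( num - num ) * num ) $]
Step 20: reduce F->id. Stack=[T * ( E + F] ptr=10 lookahead=/ remaining=[/ ( num - num ) * num ) $]
Step 21: reduce T->F. Stack=[T * ( E + T] ptr=10 lookahead=/ remaining=[/ ( num - num ) * num ) $]
Step 22: shift /. Stack=[T * ( E + T /] ptr=11 lookahead=( remaining=[( num - num ) * num ) $]
Step 23: shift (. Stack=[T * ( E + T / (] ptr=12 lookahead=num remaining=[num - num ) * num ) $]
Step 24: shift num. Stack=[T * ( E + T / ( num] ptr=13 lookahead=- remaining=[- num ) * num ) $]
Step 25: reduce F->num. Stack=[T * ( E + T / ( F] ptr=13 lookahead=- remaining=[- num ) * num ) $]
Step 26: reduce T->F. Stack=[T * ( E + T / ( T] ptr=13 lookahead=- remaining=[- num ) * num ) $]
Step 27: reduce E->T. Stack=[T * ( E + T / ( E] ptr=13 lookahead=- remaining=[- num ) * num ) $]
Step 28: shift -. Stack=[T * ( E + T / ( E -] ptr=14 lookahead=num remaining=[num ) * num ) $]
Step 29: shift num. Stack=[T * ( E + T / ( E - num] ptr=15 lookahead=) remaining=[) * num ) $]
Step 30: reduce F->num. Stack=[T * ( E + T / ( E - F] ptr=15 lookahead=) remaining=[) * num ) $]
Step 31: reduce T->F. Stack=[T * ( E + T / ( E - T] ptr=15 lookahead=) remaining=[) * num ) $]
Step 32: reduce E->E - T. Stack=[T * ( E + T / ( E] ptr=15 lookahead=) remaining=[) * num ) $]
Step 33: shift ). Stack=[T * ( E + T / ( E )] ptr=16 lookahead=* remaining=[* num ) $]
Step 34: reduce F->( E ). Stack=[T * ( E + T / F] ptr=16 lookahead=* remaining=[* num ) $]
Step 35: reduce T->T / F. Stack=[T * ( E + T] ptr=16 lookahead=* remaining=[* num ) $]
Step 36: shift *. Stack=[T * ( E + T *] ptr=17 lookahead=num remaining=[num ) $]
Step 37: shift num. Stack=[T * ( E + T * num] ptr=18 lookahead=) remaining=[) $]

Answer: shift num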